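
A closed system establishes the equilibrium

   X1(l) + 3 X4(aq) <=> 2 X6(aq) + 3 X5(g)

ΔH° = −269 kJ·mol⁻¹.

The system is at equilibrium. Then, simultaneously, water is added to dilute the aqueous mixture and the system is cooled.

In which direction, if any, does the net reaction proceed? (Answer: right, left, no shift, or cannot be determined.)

Dilution lowers every aqueous concentration by the same factor. Δn_aq = 2 − 3 = -1, so the system shifts toward the side with more dissolved moles — to the left.
The forward reaction is exothermic. Lowering T favours the exothermic direction — shift to the right.
The individual effects push in opposite directions; without quantitative information the net direction cannot be determined.

cannot be determined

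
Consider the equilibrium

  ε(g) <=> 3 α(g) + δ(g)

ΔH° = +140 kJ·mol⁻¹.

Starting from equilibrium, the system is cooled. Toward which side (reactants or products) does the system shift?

left

The forward reaction is endothermic. Lowering T favours the exothermic direction — shift to the left.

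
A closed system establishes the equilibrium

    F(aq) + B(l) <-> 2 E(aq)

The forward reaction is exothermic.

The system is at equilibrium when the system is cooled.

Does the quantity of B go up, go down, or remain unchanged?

decreases

The forward reaction is exothermic. Lowering T favours the exothermic direction — shift to the right.
The net shift is to the right. B is a reactant, so its amount decreases.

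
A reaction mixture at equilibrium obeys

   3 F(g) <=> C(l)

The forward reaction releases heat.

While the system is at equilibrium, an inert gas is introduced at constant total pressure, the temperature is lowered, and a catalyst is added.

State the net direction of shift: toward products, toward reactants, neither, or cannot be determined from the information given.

cannot be determined

Adding inert gas at constant total pressure expands the volume and lowers every reacting partial pressure. With Δn_gas = 0 − 3 = -3, Q moves away from K toward the side with fewer gas moles, so the system shifts toward the side with more gas moles — to the left.
The forward reaction is exothermic. Lowering T favours the exothermic direction — shift to the right.
A catalyst speeds both forward and reverse rates equally; it changes neither Q nor K — no shift from this change.
The individual effects push in opposite directions; without quantitative information the net direction cannot be determined.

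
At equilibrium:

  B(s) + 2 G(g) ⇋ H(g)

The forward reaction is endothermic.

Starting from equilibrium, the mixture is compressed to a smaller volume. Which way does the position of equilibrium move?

Gas moles: reactants 2, products 1 (Δn_gas = -1). Compression shifts the system toward the side with fewer moles of gas — to the right.

right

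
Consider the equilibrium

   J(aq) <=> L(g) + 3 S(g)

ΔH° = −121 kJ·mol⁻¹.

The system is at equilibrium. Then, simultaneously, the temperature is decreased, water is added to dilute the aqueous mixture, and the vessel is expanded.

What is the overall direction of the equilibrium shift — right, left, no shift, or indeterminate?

cannot be determined

The forward reaction is exothermic. Lowering T favours the exothermic direction — shift to the right.
Dilution lowers every aqueous concentration by the same factor. Δn_aq = 0 − 1 = -1, so the system shifts toward the side with more dissolved moles — to the left.
Gas moles: reactants 0, products 4 (Δn_gas = +4). Expansion shifts the system toward the side with more moles of gas — to the right.
The individual effects push in opposite directions; without quantitative information the net direction cannot be determined.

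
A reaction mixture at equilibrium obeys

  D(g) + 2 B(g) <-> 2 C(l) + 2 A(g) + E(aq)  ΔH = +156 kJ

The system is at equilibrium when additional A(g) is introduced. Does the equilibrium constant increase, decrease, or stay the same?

The equilibrium constant depends only on temperature. This perturbation may move the position of equilibrium, but since T is unchanged, K itself is unchanged.

unchanged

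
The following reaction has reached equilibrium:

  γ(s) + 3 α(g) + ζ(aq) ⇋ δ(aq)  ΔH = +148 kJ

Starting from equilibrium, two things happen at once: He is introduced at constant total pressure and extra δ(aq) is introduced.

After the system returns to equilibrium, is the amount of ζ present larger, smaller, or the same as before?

Adding inert gas at constant total pressure expands the volume and lowers every reacting partial pressure. With Δn_gas = 0 − 3 = -3, Q moves away from K toward the side with fewer gas moles, so the system shifts toward the side with more gas moles — to the left.
Adding δ (aq), a product, drives the reaction to the left.
The net shift is to the left. ζ is a reactant, so its amount increases.

increases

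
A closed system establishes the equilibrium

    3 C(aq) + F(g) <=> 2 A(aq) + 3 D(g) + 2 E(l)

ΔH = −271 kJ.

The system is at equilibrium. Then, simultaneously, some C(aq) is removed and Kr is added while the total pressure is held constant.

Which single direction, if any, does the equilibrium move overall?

cannot be determined

Removing C (aq), a reactant, drives the reaction to the left.
Adding inert gas at constant total pressure expands the volume and lowers every reacting partial pressure. With Δn_gas = 3 − 1 = +2, Q moves away from K toward the side with fewer gas moles, so the system shifts toward the side with more gas moles — to the right.
The individual effects push in opposite directions; without quantitative information the net direction cannot be determined.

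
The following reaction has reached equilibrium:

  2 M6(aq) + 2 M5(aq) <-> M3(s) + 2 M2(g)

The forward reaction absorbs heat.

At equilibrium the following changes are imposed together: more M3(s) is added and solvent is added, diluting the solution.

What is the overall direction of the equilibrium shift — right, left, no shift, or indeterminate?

M3 is a pure solid; its activity is 1 regardless of amount, so Q is unaffected — no shift from this change.
Dilution lowers every aqueous concentration by the same factor. Δn_aq = 0 − 4 = -4, so the system shifts toward the side with more dissolved moles — to the left.
Only the nonzero effect(s) matter; the net shift is to the left.

left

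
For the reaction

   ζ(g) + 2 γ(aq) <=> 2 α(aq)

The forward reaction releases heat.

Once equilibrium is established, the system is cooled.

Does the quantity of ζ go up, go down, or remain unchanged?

The forward reaction is exothermic. Lowering T favours the exothermic direction — shift to the right.
The net shift is to the right. ζ is a reactant, so its amount decreases.

decreases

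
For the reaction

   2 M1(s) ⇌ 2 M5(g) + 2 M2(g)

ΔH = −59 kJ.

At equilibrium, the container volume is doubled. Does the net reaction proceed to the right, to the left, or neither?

Gas moles: reactants 0, products 4 (Δn_gas = +4). Expansion shifts the system toward the side with more moles of gas — to the right.

right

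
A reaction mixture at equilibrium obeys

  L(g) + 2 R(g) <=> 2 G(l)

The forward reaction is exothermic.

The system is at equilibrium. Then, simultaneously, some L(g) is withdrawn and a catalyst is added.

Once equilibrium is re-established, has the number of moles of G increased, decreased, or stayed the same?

Removing L (g), a reactant, drives the reaction to the left.
A catalyst speeds both forward and reverse rates equally; it changes neither Q nor K — no shift from this change.
The net shift is to the left. G is a product, so its amount decreases.

decreases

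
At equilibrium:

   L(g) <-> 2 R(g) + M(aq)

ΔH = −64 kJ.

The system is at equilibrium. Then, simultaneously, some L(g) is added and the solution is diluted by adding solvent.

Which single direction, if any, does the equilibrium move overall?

Adding L (g), a reactant, drives the reaction to the right.
Dilution lowers every aqueous concentration by the same factor. Δn_aq = 1 − 0 = +1, so the system shifts toward the side with more dissolved moles — to the right.
All effects act in the same direction — net shift to the right.

right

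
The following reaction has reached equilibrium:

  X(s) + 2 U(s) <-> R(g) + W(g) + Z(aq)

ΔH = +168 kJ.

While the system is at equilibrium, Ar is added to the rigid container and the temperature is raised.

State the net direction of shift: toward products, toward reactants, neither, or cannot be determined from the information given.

At constant volume, adding an inert gas leaves every reacting species' partial pressure unchanged, so Q is unchanged — no shift from this change.
The forward reaction is endothermic. Raising T favours the endothermic direction — shift to the right.
Only the nonzero effect(s) matter; the net shift is to the right.

right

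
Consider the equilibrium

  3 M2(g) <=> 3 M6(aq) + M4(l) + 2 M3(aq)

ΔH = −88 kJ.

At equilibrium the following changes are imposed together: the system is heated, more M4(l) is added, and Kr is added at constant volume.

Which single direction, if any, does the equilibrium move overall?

The forward reaction is exothermic. Raising T favours the endothermic direction — shift to the left.
M4 is a pure liquid; its activity is 1 regardless of amount, so Q is unaffected — no shift from this change.
At constant volume, adding an inert gas leaves every reacting species' partial pressure unchanged, so Q is unchanged — no shift from this change.
Only the nonzero effect(s) matter; the net shift is to the left.

left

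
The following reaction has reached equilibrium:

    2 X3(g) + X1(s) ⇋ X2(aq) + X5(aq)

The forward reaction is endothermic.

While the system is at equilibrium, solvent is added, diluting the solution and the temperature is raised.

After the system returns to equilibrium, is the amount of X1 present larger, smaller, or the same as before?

decreases

Dilution lowers every aqueous concentration by the same factor. Δn_aq = 2 − 0 = +2, so the system shifts toward the side with more dissolved moles — to the right.
The forward reaction is endothermic. Raising T favours the endothermic direction — shift to the right.
The net shift is to the right. X1 is a reactant, so its amount decreases.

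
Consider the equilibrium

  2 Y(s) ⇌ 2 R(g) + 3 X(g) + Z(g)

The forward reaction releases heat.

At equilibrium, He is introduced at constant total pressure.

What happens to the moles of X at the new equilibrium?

increases

Adding inert gas at constant total pressure expands the volume and lowers every reacting partial pressure. With Δn_gas = 6 − 0 = +6, Q moves away from K toward the side with fewer gas moles, so the system shifts toward the side with more gas moles — to the right.
The net shift is to the right. X is a product, so its amount increases.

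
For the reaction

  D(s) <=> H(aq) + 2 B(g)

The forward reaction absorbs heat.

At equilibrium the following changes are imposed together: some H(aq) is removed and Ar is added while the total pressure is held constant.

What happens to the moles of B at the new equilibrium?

Removing H (aq), a product, drives the reaction to the right.
Adding inert gas at constant total pressure expands the volume and lowers every reacting partial pressure. With Δn_gas = 2 − 0 = +2, Q moves away from K toward the side with fewer gas moles, so the system shifts toward the side with more gas moles — to the right.
The net shift is to the right. B is a product, so its amount increases.

increases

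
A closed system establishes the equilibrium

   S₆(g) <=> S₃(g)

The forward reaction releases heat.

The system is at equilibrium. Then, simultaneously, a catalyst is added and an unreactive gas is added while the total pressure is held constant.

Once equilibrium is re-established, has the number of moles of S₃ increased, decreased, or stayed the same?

A catalyst speeds both forward and reverse rates equally; it changes neither Q nor K — no shift from this change.
Adding inert gas at constant total pressure expands the volume, scaling every reacting partial pressure by the same factor. Δn_gas = 1 − 1 = 0, so Q is unchanged — no shift.
No net shift occurs, so the amount of S₃ is unchanged.

unchanged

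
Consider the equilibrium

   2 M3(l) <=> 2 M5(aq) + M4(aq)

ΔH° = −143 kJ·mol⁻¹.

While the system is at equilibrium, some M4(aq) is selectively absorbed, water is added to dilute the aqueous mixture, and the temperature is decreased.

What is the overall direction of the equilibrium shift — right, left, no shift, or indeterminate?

right

Removing M4 (aq), a product, drives the reaction to the right.
Dilution lowers every aqueous concentration by the same factor. Δn_aq = 3 − 0 = +3, so the system shifts toward the side with more dissolved moles — to the right.
The forward reaction is exothermic. Lowering T favours the exothermic direction — shift to the right.
All effects act in the same direction — net shift to the right.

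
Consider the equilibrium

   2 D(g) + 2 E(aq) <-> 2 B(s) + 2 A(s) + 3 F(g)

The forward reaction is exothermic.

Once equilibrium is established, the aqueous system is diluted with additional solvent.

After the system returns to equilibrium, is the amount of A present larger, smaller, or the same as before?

decreases

Dilution lowers every aqueous concentration by the same factor. Δn_aq = 0 − 2 = -2, so the system shifts toward the side with more dissolved moles — to the left.
The net shift is to the left. A is a product, so its amount decreases.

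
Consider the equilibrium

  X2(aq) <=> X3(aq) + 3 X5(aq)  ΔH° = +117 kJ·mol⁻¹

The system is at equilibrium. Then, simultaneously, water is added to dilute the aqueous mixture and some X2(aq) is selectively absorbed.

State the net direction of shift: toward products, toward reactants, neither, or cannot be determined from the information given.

Dilution lowers every aqueous concentration by the same factor. Δn_aq = 4 − 1 = +3, so the system shifts toward the side with more dissolved moles — to the right.
Removing X2 (aq), a reactant, drives the reaction to the left.
The individual effects push in opposite directions; without quantitative information the net direction cannot be determined.

cannot be determined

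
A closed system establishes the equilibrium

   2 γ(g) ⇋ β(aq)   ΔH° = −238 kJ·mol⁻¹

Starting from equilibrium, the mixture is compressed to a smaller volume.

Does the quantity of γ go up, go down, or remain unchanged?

Gas moles: reactants 2, products 0 (Δn_gas = -2). Compression shifts the system toward the side with fewer moles of gas — to the right.
The net shift is to the right. γ is a reactant, so its amount decreases.

decreases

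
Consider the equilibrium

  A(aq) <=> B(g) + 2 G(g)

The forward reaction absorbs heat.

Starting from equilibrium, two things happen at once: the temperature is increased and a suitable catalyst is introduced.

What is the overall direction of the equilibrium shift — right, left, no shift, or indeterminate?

The forward reaction is endothermic. Raising T favours the endothermic direction — shift to the right.
A catalyst speeds both forward and reverse rates equally; it changes neither Q nor K — no shift from this change.
Only the nonzero effect(s) matter; the net shift is to the right.

right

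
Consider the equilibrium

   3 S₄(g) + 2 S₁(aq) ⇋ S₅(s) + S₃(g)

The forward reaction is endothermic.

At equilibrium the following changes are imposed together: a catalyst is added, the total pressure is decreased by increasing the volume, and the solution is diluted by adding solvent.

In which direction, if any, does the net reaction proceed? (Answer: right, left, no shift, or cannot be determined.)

A catalyst speeds both forward and reverse rates equally; it changes neither Q nor K — no shift from this change.
Gas moles: reactants 3, products 1 (Δn_gas = -2). Expansion shifts the system toward the side with more moles of gas — to the left.
Dilution lowers every aqueous concentration by the same factor. Δn_aq = 0 − 2 = -2, so the system shifts toward the side with more dissolved moles — to the left.
Only the nonzero effect(s) matter; the net shift is to the left.

left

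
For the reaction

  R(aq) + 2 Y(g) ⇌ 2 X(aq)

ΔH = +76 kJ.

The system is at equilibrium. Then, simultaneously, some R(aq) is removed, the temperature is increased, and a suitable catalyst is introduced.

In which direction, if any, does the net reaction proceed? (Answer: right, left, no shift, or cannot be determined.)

Removing R (aq), a reactant, drives the reaction to the left.
The forward reaction is endothermic. Raising T favours the endothermic direction — shift to the right.
A catalyst speeds both forward and reverse rates equally; it changes neither Q nor K — no shift from this change.
The individual effects push in opposite directions; without quantitative information the net direction cannot be determined.

cannot be determined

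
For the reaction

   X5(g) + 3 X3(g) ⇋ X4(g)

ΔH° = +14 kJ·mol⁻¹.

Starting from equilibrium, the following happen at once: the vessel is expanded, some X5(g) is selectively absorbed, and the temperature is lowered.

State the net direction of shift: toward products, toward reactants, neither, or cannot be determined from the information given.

left

Gas moles: reactants 4, products 1 (Δn_gas = -3). Expansion shifts the system toward the side with more moles of gas — to the left.
Removing X5 (g), a reactant, drives the reaction to the left.
The forward reaction is endothermic. Lowering T favours the exothermic direction — shift to the left.
All effects act in the same direction — net shift to the left.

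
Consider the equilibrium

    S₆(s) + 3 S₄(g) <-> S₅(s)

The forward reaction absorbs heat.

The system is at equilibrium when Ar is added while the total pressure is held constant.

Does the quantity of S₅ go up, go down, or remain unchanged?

decreases

Adding inert gas at constant total pressure expands the volume and lowers every reacting partial pressure. With Δn_gas = 0 − 3 = -3, Q moves away from K toward the side with fewer gas moles, so the system shifts toward the side with more gas moles — to the left.
The net shift is to the left. S₅ is a product, so its amount decreases.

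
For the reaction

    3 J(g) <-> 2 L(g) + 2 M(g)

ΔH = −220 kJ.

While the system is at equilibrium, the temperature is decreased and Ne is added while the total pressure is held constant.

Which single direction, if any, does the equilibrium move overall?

right

The forward reaction is exothermic. Lowering T favours the exothermic direction — shift to the right.
Adding inert gas at constant total pressure expands the volume and lowers every reacting partial pressure. With Δn_gas = 4 − 3 = +1, Q moves away from K toward the side with fewer gas moles, so the system shifts toward the side with more gas moles — to the right.
All effects act in the same direction — net shift to the right.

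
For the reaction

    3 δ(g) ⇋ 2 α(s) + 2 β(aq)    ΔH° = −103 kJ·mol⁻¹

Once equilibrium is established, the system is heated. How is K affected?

K depends on temperature via the van 't Hoff relation. The forward reaction is exothermic, so raising T decreases K.

decreases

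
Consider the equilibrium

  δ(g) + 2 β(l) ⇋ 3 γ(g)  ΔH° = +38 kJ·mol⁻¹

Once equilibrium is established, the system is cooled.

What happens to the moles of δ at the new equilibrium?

The forward reaction is endothermic. Lowering T favours the exothermic direction — shift to the left.
The net shift is to the left. δ is a reactant, so its amount increases.

increases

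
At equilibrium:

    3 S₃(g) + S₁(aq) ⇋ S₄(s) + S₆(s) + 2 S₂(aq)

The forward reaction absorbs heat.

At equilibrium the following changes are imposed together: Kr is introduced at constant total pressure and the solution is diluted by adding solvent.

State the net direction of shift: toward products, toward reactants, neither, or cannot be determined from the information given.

cannot be determined

Adding inert gas at constant total pressure expands the volume and lowers every reacting partial pressure. With Δn_gas = 0 − 3 = -3, Q moves away from K toward the side with fewer gas moles, so the system shifts toward the side with more gas moles — to the left.
Dilution lowers every aqueous concentration by the same factor. Δn_aq = 2 − 1 = +1, so the system shifts toward the side with more dissolved moles — to the right.
The individual effects push in opposite directions; without quantitative information the net direction cannot be determined.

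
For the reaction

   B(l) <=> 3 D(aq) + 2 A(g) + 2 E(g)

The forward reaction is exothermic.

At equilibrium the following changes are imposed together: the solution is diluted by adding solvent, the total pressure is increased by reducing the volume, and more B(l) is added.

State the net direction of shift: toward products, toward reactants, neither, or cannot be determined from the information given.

cannot be determined

Dilution lowers every aqueous concentration by the same factor. Δn_aq = 3 − 0 = +3, so the system shifts toward the side with more dissolved moles — to the right.
Gas moles: reactants 0, products 4 (Δn_gas = +4). Compression shifts the system toward the side with fewer moles of gas — to the left.
B is a pure liquid; its activity is 1 regardless of amount, so Q is unaffected — no shift from this change.
The individual effects push in opposite directions; without quantitative information the net direction cannot be determined.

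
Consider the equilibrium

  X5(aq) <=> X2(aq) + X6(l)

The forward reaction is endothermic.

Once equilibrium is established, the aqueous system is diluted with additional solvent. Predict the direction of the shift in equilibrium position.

Dilution scales every aqueous concentration by the same factor. Δn_aq = 1 − 1 = 0, so Q is unchanged — no shift.

no shift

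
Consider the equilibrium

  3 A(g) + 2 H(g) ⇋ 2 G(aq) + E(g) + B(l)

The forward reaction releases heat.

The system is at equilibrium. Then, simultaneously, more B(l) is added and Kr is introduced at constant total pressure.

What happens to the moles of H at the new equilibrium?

increases

B is a pure liquid; its activity is 1 regardless of amount, so Q is unaffected — no shift from this change.
Adding inert gas at constant total pressure expands the volume and lowers every reacting partial pressure. With Δn_gas = 1 − 5 = -4, Q moves away from K toward the side with fewer gas moles, so the system shifts toward the side with more gas moles — to the left.
The net shift is to the left. H is a reactant, so its amount increases.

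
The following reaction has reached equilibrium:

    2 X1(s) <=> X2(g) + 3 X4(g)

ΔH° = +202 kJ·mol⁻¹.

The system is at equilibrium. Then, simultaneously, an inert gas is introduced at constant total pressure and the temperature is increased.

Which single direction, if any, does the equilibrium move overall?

right

Adding inert gas at constant total pressure expands the volume and lowers every reacting partial pressure. With Δn_gas = 4 − 0 = +4, Q moves away from K toward the side with fewer gas moles, so the system shifts toward the side with more gas moles — to the right.
The forward reaction is endothermic. Raising T favours the endothermic direction — shift to the right.
All effects act in the same direction — net shift to the right.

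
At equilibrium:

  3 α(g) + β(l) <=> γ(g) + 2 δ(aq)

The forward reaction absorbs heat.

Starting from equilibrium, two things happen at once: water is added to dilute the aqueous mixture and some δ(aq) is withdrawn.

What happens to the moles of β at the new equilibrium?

Dilution lowers every aqueous concentration by the same factor. Δn_aq = 2 − 0 = +2, so the system shifts toward the side with more dissolved moles — to the right.
Removing δ (aq), a product, drives the reaction to the right.
The net shift is to the right. β is a reactant, so its amount decreases.

decreases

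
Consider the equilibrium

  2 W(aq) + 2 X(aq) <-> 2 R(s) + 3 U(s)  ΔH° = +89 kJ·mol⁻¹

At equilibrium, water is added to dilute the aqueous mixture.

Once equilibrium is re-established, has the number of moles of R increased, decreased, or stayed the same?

Dilution lowers every aqueous concentration by the same factor. Δn_aq = 0 − 4 = -4, so the system shifts toward the side with more dissolved moles — to the left.
The net shift is to the left. R is a product, so its amount decreases.

decreases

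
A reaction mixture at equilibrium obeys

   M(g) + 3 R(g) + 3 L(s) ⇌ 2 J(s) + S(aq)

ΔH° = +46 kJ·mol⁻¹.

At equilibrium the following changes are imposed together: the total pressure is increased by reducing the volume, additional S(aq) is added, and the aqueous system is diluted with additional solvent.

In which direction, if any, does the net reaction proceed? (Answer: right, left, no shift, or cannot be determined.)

cannot be determined

Gas moles: reactants 4, products 0 (Δn_gas = -4). Compression shifts the system toward the side with fewer moles of gas — to the right.
Adding S (aq), a product, drives the reaction to the left.
Dilution lowers every aqueous concentration by the same factor. Δn_aq = 1 − 0 = +1, so the system shifts toward the side with more dissolved moles — to the right.
The individual effects push in opposite directions; without quantitative information the net direction cannot be determined.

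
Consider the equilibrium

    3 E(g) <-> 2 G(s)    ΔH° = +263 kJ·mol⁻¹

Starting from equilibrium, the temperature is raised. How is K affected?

K depends on temperature via the van 't Hoff relation. The forward reaction is endothermic, so raising T increases K.

increases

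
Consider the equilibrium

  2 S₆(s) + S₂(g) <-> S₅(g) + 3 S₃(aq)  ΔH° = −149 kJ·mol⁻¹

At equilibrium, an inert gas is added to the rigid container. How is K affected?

unchanged

The equilibrium constant depends only on temperature. This perturbation changes neither the position of equilibrium nor K.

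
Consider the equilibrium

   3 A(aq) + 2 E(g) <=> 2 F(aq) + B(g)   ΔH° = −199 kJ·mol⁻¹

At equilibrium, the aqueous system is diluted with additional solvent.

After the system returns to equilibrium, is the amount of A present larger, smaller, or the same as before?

Dilution lowers every aqueous concentration by the same factor. Δn_aq = 2 − 3 = -1, so the system shifts toward the side with more dissolved moles — to the left.
The net shift is to the left. A is a reactant, so its amount increases.

increases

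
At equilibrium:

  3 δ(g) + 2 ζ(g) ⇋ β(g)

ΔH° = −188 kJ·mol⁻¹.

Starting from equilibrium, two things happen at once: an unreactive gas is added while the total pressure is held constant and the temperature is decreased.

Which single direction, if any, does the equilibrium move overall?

cannot be determined

Adding inert gas at constant total pressure expands the volume and lowers every reacting partial pressure. With Δn_gas = 1 − 5 = -4, Q moves away from K toward the side with fewer gas moles, so the system shifts toward the side with more gas moles — to the left.
The forward reaction is exothermic. Lowering T favours the exothermic direction — shift to the right.
The individual effects push in opposite directions; without quantitative information the net direction cannot be determined.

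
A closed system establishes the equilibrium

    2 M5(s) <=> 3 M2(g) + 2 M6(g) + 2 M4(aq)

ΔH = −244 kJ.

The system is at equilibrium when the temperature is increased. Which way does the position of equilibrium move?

left

The forward reaction is exothermic. Raising T favours the endothermic direction — shift to the left.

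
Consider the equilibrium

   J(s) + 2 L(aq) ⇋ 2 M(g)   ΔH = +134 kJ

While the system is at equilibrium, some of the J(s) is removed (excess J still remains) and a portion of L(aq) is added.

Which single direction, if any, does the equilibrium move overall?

right

J is a pure solid; its activity is 1 regardless of amount, so Q is unaffected — no shift from this change.
Adding L (aq), a reactant, drives the reaction to the right.
Only the nonzero effect(s) matter; the net shift is to the right.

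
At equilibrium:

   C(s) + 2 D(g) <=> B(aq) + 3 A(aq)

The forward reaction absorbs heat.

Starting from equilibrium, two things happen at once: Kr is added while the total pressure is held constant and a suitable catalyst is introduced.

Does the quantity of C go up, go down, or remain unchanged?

increases

Adding inert gas at constant total pressure expands the volume and lowers every reacting partial pressure. With Δn_gas = 0 − 2 = -2, Q moves away from K toward the side with fewer gas moles, so the system shifts toward the side with more gas moles — to the left.
A catalyst speeds both forward and reverse rates equally; it changes neither Q nor K — no shift from this change.
The net shift is to the left. C is a reactant, so its amount increases.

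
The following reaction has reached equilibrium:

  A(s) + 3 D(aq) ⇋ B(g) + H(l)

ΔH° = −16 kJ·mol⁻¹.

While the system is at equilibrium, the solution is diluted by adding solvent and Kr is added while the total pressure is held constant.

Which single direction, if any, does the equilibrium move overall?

cannot be determined

Dilution lowers every aqueous concentration by the same factor. Δn_aq = 0 − 3 = -3, so the system shifts toward the side with more dissolved moles — to the left.
Adding inert gas at constant total pressure expands the volume and lowers every reacting partial pressure. With Δn_gas = 1 − 0 = +1, Q moves away from K toward the side with fewer gas moles, so the system shifts toward the side with more gas moles — to the right.
The individual effects push in opposite directions; without quantitative information the net direction cannot be determined.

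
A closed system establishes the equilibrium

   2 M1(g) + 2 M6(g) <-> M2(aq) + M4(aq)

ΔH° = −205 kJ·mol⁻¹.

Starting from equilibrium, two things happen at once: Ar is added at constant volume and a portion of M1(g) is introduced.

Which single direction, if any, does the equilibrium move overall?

right

At constant volume, adding an inert gas leaves every reacting species' partial pressure unchanged, so Q is unchanged — no shift from this change.
Adding M1 (g), a reactant, drives the reaction to the right.
Only the nonzero effect(s) matter; the net shift is to the right.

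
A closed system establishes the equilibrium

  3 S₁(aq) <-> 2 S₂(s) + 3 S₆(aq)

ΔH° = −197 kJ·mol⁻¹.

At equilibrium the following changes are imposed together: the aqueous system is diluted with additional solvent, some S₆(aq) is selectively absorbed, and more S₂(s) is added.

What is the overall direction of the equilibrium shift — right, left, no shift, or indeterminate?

Dilution scales every aqueous concentration by the same factor. Δn_aq = 3 − 3 = 0, so Q is unchanged — no shift.
Removing S₆ (aq), a product, drives the reaction to the right.
S₂ is a pure solid; its activity is 1 regardless of amount, so Q is unaffected — no shift from this change.
Only the nonzero effect(s) matter; the net shift is to the right.

right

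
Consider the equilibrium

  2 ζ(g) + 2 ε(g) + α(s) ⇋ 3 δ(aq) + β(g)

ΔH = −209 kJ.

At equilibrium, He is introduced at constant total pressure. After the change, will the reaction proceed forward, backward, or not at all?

Adding inert gas at constant total pressure expands the volume and lowers every reacting partial pressure. With Δn_gas = 1 − 4 = -3, Q moves away from K toward the side with fewer gas moles, so the system shifts toward the side with more gas moles — to the left.

left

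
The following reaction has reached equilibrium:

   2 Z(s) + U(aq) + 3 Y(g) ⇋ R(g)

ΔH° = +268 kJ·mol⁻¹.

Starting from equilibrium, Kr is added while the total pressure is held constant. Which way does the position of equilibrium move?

Adding inert gas at constant total pressure expands the volume and lowers every reacting partial pressure. With Δn_gas = 1 − 3 = -2, Q moves away from K toward the side with fewer gas moles, so the system shifts toward the side with more gas moles — to the left.

left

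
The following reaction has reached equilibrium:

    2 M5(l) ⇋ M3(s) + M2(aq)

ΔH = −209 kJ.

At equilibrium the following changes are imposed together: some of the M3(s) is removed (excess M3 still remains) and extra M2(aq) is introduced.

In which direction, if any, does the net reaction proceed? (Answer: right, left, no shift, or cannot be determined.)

M3 is a pure solid; its activity is 1 regardless of amount, so Q is unaffected — no shift from this change.
Adding M2 (aq), a product, drives the reaction to the left.
Only the nonzero effect(s) matter; the net shift is to the left.

left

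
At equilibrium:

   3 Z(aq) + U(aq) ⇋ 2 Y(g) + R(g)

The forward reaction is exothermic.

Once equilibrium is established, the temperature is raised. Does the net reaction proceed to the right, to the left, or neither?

The forward reaction is exothermic. Raising T favours the endothermic direction — shift to the left.

left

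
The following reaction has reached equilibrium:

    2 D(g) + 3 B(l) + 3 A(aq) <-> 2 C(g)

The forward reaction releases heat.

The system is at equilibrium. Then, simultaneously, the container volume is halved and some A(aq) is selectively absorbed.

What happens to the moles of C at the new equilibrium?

Gas moles: reactants 2, products 2. Δn_gas = 0, so a volume change leaves Q equal to K — no shift from this change.
Removing A (aq), a reactant, drives the reaction to the left.
The net shift is to the left. C is a product, so its amount decreases.

decreases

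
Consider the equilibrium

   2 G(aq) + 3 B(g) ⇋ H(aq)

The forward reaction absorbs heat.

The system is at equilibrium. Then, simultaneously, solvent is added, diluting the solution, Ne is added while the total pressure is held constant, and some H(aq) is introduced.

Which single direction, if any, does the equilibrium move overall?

Dilution lowers every aqueous concentration by the same factor. Δn_aq = 1 − 2 = -1, so the system shifts toward the side with more dissolved moles — to the left.
Adding inert gas at constant total pressure expands the volume and lowers every reacting partial pressure. With Δn_gas = 0 − 3 = -3, Q moves away from K toward the side with fewer gas moles, so the system shifts toward the side with more gas moles — to the left.
Adding H (aq), a product, drives the reaction to the left.
All effects act in the same direction — net shift to the left.

left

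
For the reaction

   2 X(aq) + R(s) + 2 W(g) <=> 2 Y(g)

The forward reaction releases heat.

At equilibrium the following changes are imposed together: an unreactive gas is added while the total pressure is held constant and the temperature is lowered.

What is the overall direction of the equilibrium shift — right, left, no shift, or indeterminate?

Adding inert gas at constant total pressure expands the volume, scaling every reacting partial pressure by the same factor. Δn_gas = 2 − 2 = 0, so Q is unchanged — no shift.
The forward reaction is exothermic. Lowering T favours the exothermic direction — shift to the right.
Only the nonzero effect(s) matter; the net shift is to the right.

right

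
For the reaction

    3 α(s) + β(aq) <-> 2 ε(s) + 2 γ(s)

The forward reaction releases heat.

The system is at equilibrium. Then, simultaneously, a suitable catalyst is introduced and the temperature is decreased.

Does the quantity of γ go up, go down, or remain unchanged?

A catalyst speeds both forward and reverse rates equally; it changes neither Q nor K — no shift from this change.
The forward reaction is exothermic. Lowering T favours the exothermic direction — shift to the right.
The net shift is to the right. γ is a product, so its amount increases.

increases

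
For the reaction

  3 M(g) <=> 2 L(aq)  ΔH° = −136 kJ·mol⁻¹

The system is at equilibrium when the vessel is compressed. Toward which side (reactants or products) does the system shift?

Gas moles: reactants 3, products 0 (Δn_gas = -3). Compression shifts the system toward the side with fewer moles of gas — to the right.

right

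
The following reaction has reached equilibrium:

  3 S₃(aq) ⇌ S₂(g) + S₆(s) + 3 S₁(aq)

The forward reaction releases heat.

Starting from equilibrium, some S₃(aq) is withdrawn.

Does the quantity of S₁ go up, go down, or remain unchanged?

Removing S₃ (aq), a reactant, drives the reaction to the left.
The net shift is to the left. S₁ is a product, so its amount decreases.

decreases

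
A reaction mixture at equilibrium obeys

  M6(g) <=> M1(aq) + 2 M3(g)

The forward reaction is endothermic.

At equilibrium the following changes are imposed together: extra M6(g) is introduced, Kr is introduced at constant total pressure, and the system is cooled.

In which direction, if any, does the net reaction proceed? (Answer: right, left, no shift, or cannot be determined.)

Adding M6 (g), a reactant, drives the reaction to the right.
Adding inert gas at constant total pressure expands the volume and lowers every reacting partial pressure. With Δn_gas = 2 − 1 = +1, Q moves away from K toward the side with fewer gas moles, so the system shifts toward the side with more gas moles — to the right.
The forward reaction is endothermic. Lowering T favours the exothermic direction — shift to the left.
The individual effects push in opposite directions; without quantitative information the net direction cannot be determined.

cannot be determined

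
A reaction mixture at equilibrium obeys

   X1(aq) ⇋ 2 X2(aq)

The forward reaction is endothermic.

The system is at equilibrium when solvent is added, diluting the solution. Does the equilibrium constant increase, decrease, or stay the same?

The equilibrium constant depends only on temperature. This perturbation may move the position of equilibrium, but since T is unchanged, K itself is unchanged.

unchanged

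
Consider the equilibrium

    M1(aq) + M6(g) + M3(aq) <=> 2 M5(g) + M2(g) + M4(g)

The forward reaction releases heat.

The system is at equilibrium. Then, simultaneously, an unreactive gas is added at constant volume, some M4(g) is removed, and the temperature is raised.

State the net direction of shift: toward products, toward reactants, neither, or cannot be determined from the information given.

cannot be determined

At constant volume, adding an inert gas leaves every reacting species' partial pressure unchanged, so Q is unchanged — no shift from this change.
Removing M4 (g), a product, drives the reaction to the right.
The forward reaction is exothermic. Raising T favours the endothermic direction — shift to the left.
The individual effects push in opposite directions; without quantitative information the net direction cannot be determined.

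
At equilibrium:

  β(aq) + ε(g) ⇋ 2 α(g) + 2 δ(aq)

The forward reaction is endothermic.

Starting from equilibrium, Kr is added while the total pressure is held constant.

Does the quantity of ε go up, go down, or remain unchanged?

Adding inert gas at constant total pressure expands the volume and lowers every reacting partial pressure. With Δn_gas = 2 − 1 = +1, Q moves away from K toward the side with fewer gas moles, so the system shifts toward the side with more gas moles — to the right.
The net shift is to the right. ε is a reactant, so its amount decreases.

decreases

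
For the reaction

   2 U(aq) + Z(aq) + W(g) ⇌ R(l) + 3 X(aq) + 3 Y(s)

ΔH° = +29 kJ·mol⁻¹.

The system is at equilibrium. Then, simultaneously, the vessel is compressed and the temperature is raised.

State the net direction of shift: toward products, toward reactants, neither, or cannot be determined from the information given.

Gas moles: reactants 1, products 0 (Δn_gas = -1). Compression shifts the system toward the side with fewer moles of gas — to the right.
The forward reaction is endothermic. Raising T favours the endothermic direction — shift to the right.
All effects act in the same direction — net shift to the right.

right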